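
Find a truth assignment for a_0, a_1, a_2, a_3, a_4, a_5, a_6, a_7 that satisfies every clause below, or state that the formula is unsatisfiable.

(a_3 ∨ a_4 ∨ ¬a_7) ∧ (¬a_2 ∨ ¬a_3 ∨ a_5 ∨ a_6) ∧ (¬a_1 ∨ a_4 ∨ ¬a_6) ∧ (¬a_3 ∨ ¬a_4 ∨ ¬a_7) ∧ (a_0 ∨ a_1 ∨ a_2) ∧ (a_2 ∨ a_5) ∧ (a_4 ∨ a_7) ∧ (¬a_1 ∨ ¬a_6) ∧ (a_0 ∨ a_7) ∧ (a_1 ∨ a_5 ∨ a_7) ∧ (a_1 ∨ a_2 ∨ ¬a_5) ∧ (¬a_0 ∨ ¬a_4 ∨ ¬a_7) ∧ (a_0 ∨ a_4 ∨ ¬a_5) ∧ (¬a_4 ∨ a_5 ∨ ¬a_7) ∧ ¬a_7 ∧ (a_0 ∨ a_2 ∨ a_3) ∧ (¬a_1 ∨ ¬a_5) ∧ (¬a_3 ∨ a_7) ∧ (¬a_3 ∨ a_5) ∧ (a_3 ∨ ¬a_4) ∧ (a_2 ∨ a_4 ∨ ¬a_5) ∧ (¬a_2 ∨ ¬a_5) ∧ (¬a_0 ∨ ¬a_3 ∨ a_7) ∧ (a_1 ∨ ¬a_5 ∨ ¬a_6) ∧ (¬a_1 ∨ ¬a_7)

Case a_3 = True:
  (¬a_7) forces a_7 = False.
  Clause (¬a_3 ∨ a_7) is falsified — contradiction.
Case a_3 = False:
  (¬a_7) forces a_7 = False.
  (a_4 ∨ a_7) forces a_4 = True.
  Clause (a_3 ∨ ¬a_4) is falsified — contradiction.
Both cases fail, so the formula is unsatisfiable.

No satisfying assignment exists.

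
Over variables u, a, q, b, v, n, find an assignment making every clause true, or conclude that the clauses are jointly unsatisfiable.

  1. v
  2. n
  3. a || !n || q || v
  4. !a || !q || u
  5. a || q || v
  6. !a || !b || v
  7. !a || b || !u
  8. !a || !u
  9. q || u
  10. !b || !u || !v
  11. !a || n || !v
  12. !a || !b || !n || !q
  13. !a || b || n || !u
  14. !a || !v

Unit clause (v) forces v = True.
Unit clause (n) forces n = True.
In (!a || !v) only !a is left, so a = False.
Set u = True.
  then (!b || !u || !v) forces b = False.
Set q = False.
All clauses satisfied.

u = True; a = False; q = False; b = False; v = True; n = True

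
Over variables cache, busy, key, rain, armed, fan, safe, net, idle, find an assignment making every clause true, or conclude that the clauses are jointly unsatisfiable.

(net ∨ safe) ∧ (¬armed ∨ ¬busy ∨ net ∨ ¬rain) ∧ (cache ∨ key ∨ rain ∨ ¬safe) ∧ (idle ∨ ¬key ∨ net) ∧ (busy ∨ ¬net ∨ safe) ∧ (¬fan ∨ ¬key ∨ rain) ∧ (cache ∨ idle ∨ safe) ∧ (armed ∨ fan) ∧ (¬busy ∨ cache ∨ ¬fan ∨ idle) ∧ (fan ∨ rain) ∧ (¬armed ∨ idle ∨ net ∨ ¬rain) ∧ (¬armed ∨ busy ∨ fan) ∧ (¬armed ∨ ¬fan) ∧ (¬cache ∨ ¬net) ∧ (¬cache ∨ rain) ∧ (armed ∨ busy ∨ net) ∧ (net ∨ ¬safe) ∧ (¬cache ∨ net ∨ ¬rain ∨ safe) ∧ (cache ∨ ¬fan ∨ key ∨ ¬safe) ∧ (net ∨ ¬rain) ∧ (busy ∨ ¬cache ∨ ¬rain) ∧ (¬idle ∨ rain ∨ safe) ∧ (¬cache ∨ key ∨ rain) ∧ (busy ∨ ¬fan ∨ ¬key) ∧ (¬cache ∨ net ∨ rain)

Try cache = True:
  (¬cache ∨ ¬net) forces net = False.
  (net ∨ safe) forces safe = True.
  clause (net ∨ ¬safe) is falsified — backtrack.
So cache = False.
Set busy = True.
Set key = False.
Set rain = True.
  then (net ∨ ¬rain) forces net = True.
Set armed = True.
  then (¬armed ∨ ¬fan) forces fan = False.
Set safe = True.
Set idle = False.
All clauses satisfied.

cache = False; busy = True; key = False; rain = True; armed = True; fan = False; safe = True; net = True; idle = False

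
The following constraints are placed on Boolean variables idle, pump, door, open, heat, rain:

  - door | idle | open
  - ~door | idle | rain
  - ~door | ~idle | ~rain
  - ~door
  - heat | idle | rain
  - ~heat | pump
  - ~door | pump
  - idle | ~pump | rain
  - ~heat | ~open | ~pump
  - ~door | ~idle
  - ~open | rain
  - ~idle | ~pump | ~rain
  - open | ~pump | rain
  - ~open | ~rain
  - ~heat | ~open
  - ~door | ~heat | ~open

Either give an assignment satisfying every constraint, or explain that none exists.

idle=T; pump=F; door=F; open=F; heat=F; rain=T

Unit clause (~door) forces door = False.
Set idle = True.
Try pump = True:
  (~idle | ~pump | ~rain) forces rain = False.
  (~open | rain) forces open = False.
  clause (open | ~pump | rain) is falsified — backtrack.
So pump = False.
  then (~heat | pump) forces heat = False.
Try open = True:
  (~open | rain) forces rain = True.
  clause (~open | ~rain) is falsified — backtrack.
So open = False.
Set rain = True.
All clauses satisfied.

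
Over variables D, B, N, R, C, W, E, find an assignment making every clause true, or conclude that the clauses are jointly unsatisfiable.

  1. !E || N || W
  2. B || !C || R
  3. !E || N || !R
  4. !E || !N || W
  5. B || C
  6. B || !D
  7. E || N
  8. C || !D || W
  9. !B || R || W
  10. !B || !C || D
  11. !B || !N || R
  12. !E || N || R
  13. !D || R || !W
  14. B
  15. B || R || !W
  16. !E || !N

Unit clause (B) forces B = True.
Set D = False.
  then (!B || !C || D) forces C = False.
Try N = False:
  (E || N) forces E = True.
  (!E || N || W) forces W = True.
  (!E || N || !R) forces R = False.
  clause (!E || N || R) is falsified — backtrack.
So N = True.
  then (!B || !N || R) forces R = True.
  then (!E || !N) forces E = False.
Set W = False.
All clauses satisfied.

D: False, B: True, N: True, R: True, C: False, W: False, E: False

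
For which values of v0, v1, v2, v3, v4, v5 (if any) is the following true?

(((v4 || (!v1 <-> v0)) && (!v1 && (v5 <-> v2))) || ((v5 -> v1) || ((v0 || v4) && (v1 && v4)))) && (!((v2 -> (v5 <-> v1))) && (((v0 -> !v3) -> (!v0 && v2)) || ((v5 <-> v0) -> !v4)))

v0=T, v1=T, v2=T, v3=T, v4=F, v5=F

  ((v4 || (!v1 <-> v0)) && (!v1 && (v5 <-> v2))) || ((v5 -> v1) || ((v0 || v4) && (v1 && v4))) = True
    (v4 || (!v1 <-> v0)) && (!v1 && (v5 <-> v2)) = False
      v4 || (!v1 <-> v0) = False
        !v1 <-> v0 = False
          !v1 = False
      !v1 && (v5 <-> v2) = False
        !v1 = False
        v5 <-> v2 = False
    (v5 -> v1) || ((v0 || v4) && (v1 && v4)) = True
      v5 -> v1 = True
      (v0 || v4) && (v1 && v4) = False
        v0 || v4 = True
        v1 && v4 = False
  !((v2 -> (v5 <-> v1))) && (((v0 -> !v3) -> (!v0 && v2)) || ((v5 <-> v0) -> !v4)) = True
    !((v2 -> (v5 <-> v1))) = True
      v2 -> (v5 <-> v1) = False
        v5 <-> v1 = False
    ((v0 -> !v3) -> (!v0 && v2)) || ((v5 <-> v0) -> !v4) = True
      (v0 -> !v3) -> (!v0 && v2) = True
        v0 -> !v3 = False
          !v3 = False
        !v0 && v2 = False
          !v0 = False
      (v5 <-> v0) -> !v4 = True
        v5 <-> v0 = False
        !v4 = True
Both conjuncts True, so the formula holds.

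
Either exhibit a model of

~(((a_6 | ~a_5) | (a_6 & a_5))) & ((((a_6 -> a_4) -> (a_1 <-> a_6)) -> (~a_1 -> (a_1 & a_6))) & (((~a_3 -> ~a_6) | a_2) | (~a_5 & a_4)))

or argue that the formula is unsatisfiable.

a_1: True; a_2: True; a_3: True; a_4: True; a_5: True; a_6: False

  ~(((a_6 | ~a_5) | (a_6 & a_5))) = True
    (a_6 | ~a_5) | (a_6 & a_5) = False
      a_6 | ~a_5 = False
        ~a_5 = False
      a_6 & a_5 = False
  (((a_6 -> a_4) -> (a_1 <-> a_6)) -> (~a_1 -> (a_1 & a_6))) & (((~a_3 -> ~a_6) | a_2) | (~a_5 & a_4)) = True
    ((a_6 -> a_4) -> (a_1 <-> a_6)) -> (~a_1 -> (a_1 & a_6)) = True
      (a_6 -> a_4) -> (a_1 <-> a_6) = False
        a_6 -> a_4 = True
        a_1 <-> a_6 = False
      ~a_1 -> (a_1 & a_6) = True
        ~a_1 = False
        a_1 & a_6 = False
    ((~a_3 -> ~a_6) | a_2) | (~a_5 & a_4) = True
      (~a_3 -> ~a_6) | a_2 = True
        ~a_3 -> ~a_6 = True
          ~a_3 = False
          ~a_6 = True
      ~a_5 & a_4 = False
        ~a_5 = False
Both conjuncts True, so the formula holds.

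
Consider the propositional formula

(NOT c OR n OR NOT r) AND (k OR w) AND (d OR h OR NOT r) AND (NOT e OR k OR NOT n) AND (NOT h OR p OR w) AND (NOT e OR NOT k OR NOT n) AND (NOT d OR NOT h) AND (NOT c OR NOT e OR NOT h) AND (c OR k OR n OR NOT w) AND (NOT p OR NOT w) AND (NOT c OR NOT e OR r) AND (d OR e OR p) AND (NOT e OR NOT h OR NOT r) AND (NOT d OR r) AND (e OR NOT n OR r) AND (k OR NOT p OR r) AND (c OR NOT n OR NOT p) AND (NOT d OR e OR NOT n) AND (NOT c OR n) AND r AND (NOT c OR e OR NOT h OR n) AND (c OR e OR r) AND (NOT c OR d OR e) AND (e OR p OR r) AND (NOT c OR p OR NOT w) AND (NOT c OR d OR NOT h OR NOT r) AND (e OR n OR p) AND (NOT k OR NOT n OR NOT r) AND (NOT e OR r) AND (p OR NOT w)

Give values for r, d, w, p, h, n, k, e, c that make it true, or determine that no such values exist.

r = True, d = True, w = False, p = True, h = False, n = False, k = True, e = True, c = False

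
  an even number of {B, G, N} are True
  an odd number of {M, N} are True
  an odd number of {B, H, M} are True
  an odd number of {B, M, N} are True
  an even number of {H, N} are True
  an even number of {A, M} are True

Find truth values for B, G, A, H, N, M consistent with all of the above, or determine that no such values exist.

B=F, G=T, A=F, H=T, N=T, M=F

{B, G, N}: 2 true → even ✓
{M, N}: 1 true → odd ✓
{B, H, M}: 1 true → odd ✓
{B, M, N}: 1 true → odd ✓
{H, N}: 2 true → even ✓
{A, M}: 0 true → even ✓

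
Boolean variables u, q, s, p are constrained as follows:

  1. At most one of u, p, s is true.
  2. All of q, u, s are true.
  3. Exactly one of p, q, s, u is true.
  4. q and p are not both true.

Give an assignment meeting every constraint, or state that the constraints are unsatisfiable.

Case q = True:
  (2) forces u = True.
  Constraint (3) is violated (q=T, u=T) — contradiction.
Case q = False:
  Constraint (2) is violated (q=F) — contradiction.
Both cases fail — unsatisfiable.

Unsatisfiable — no assignment works.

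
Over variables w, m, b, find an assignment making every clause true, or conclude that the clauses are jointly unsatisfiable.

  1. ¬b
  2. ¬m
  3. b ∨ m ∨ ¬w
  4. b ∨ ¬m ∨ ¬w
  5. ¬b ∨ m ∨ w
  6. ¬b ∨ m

w: False, m: False, b: False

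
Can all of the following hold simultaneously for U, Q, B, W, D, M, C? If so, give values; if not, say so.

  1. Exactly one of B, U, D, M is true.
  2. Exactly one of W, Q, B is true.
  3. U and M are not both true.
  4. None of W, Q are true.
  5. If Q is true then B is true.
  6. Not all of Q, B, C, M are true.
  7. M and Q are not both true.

U = False; Q = False; B = True; W = False; D = False; M = False; C = True

  (1) {B, U, D, M}: 1 true — exactly one ✓
  (2) {W, Q, B}: 1 true — exactly one ✓
  (3) U=F, M=F — not both ✓
  (4) {W, Q}: 0 true — none ✓
  (5) Q=F ⇒ B: vacuous ✓
  (6) {Q, B, C, M}: 2/4 true — not all ✓
  (7) M=F, Q=F — not both ✓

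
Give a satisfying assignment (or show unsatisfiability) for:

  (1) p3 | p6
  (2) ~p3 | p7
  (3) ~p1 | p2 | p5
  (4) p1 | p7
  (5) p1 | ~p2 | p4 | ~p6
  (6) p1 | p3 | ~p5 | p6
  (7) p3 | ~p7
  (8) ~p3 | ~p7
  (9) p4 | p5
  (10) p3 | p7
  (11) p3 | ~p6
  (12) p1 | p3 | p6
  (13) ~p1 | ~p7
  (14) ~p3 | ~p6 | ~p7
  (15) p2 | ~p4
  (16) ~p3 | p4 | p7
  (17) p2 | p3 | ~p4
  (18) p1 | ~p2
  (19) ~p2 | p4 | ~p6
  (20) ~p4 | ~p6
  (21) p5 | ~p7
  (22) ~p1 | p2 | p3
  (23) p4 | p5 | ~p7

UNSATISFIABLE

Case p3 = True:
  (~p3 | p7) forces p7 = True.
  Clause (~p3 | ~p7) is falsified — contradiction.
Case p3 = False:
  (p3 | p6) forces p6 = True.
  Clause (p3 | ~p6) is falsified — contradiction.
Both cases fail, so the formula is unsatisfiable.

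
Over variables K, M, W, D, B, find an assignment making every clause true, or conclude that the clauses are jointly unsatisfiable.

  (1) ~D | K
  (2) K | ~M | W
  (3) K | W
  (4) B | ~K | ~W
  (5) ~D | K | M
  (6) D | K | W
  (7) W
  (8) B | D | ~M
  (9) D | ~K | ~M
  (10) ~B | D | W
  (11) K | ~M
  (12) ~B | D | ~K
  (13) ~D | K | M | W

K = True, M = True, W = True, D = True, B = True

Unit clause (W) forces W = True.
Set K = True.
  then (B | ~K | ~W) forces B = True.
  then (~B | D | ~K) forces D = True.
Set M = True.
All clauses satisfied.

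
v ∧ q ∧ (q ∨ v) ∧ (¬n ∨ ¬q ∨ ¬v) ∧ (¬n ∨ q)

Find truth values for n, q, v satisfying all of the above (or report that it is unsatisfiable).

n = False; q = True; v = True

Unit clause (v) forces v = True.
Unit clause (q) forces q = True.
In (¬n ∨ ¬q ∨ ¬v) only ¬n is left, so n = False.
Check each clause:
  (v): v holds.
  (q): q holds.
  (q ∨ v): q holds.
  (¬n ∨ ¬q ∨ ¬v): ¬n holds.
  (¬n ∨ q): ¬n holds.
All clauses satisfied.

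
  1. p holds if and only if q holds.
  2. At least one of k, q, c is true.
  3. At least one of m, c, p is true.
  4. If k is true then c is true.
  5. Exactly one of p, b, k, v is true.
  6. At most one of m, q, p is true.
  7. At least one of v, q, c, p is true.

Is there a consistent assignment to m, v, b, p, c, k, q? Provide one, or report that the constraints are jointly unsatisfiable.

m = True, v = True, b = False, p = False, c = True, k = False, q = False

  (1) p=F, q=F — same ✓
  (2) {k, q, c}: 1 true — at least one ✓
  (3) {m, c, p}: 2 true — at least one ✓
  (4) k=F ⇒ c: vacuous ✓
  (5) {p, b, k, v}: 1 true — exactly one ✓
  (6) {m, q, p}: 1 true — at most one ✓
  (7) {v, q, c, p}: 2 true — at least one ✓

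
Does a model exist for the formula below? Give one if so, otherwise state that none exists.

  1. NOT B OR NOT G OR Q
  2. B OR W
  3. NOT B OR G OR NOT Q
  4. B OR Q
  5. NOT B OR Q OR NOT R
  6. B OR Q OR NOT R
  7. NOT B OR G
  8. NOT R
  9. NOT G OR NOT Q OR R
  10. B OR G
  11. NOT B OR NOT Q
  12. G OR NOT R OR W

Unsatisfiable

Case G = True:
  (NOT R) forces R = False.
  (NOT G OR NOT Q OR R) forces Q = False.
  (NOT B OR NOT G OR Q) forces B = False.
  Clause (B OR Q) is falsified — contradiction.
Case G = False:
  (NOT B OR G) forces B = False.
  Clause (B OR G) is falsified — contradiction.
Both cases fail, so the formula is unsatisfiable.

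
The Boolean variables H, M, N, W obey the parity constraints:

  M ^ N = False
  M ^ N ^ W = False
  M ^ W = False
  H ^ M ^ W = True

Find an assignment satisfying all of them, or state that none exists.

H=T, M=F, N=F, W=F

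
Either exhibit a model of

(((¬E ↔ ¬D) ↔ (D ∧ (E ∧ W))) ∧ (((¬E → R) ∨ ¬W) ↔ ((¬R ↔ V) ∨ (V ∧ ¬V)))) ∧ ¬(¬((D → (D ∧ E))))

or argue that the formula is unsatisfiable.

R = False, E = True, D = False, W = False, V = True

  ((¬E ↔ ¬D) ↔ (D ∧ (E ∧ W))) ∧ (((¬E → R) ∨ ¬W) ↔ ((¬R ↔ V) ∨ (V ∧ ¬V))) = True
    (¬E ↔ ¬D) ↔ (D ∧ (E ∧ W)) = True
      ¬E ↔ ¬D = False
        ¬E = False
        ¬D = True
      D ∧ (E ∧ W) = False
        E ∧ W = False
    ((¬E → R) ∨ ¬W) ↔ ((¬R ↔ V) ∨ (V ∧ ¬V)) = True
      (¬E → R) ∨ ¬W = True
        ¬E → R = True
          ¬E = False
        ¬W = True
      (¬R ↔ V) ∨ (V ∧ ¬V) = True
        ¬R ↔ V = True
          ¬R = True
        V ∧ ¬V = False
          ¬V = False
  ¬(¬((D → (D ∧ E)))) = True
    ¬((D → (D ∧ E))) = False
      D → (D ∧ E) = True
        D ∧ E = False
Both conjuncts True, so the formula holds.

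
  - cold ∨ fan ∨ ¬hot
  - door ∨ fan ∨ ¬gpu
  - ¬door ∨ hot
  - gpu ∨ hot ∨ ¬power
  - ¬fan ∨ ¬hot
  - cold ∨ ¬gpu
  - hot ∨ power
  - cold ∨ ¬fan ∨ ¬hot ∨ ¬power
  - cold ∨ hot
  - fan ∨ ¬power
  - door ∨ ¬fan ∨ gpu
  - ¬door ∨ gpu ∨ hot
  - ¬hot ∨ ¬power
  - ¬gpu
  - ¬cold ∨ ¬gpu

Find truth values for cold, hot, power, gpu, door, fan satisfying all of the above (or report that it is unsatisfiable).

cold: True; hot: True; power: False; gpu: False; door: False; fan: False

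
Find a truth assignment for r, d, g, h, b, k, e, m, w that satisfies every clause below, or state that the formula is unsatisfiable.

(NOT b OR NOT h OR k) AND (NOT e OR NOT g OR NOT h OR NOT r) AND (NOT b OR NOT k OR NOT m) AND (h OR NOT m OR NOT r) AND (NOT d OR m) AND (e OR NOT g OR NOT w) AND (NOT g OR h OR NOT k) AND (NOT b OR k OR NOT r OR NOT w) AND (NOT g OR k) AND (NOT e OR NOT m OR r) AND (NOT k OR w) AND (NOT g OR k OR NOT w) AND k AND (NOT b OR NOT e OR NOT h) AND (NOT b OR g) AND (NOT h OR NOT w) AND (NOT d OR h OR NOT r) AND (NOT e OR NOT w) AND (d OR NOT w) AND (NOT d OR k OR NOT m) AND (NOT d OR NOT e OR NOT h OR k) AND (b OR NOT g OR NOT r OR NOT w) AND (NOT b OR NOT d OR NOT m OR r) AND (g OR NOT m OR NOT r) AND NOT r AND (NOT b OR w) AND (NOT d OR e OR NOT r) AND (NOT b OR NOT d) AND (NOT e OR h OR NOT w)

r = False, d = True, g = False, h = False, b = False, k = True, e = False, m = True, w = True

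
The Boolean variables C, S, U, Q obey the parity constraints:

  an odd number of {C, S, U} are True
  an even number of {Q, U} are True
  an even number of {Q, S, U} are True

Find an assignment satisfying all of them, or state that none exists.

C = True, S = False, U = False, Q = False

{C, S, U}: 1 true → odd ✓
{Q, U}: 0 true → even ✓
{Q, S, U}: 0 true → even ✓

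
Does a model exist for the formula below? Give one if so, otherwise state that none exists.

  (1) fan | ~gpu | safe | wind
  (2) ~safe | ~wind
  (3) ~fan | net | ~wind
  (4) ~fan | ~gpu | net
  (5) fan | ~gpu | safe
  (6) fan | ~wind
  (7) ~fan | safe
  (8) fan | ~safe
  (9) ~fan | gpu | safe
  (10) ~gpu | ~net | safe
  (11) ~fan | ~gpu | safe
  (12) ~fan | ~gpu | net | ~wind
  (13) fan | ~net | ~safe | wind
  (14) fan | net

Set fan = False.
  then (fan | ~wind) forces wind = False.
  then (fan | ~safe) forces safe = False.
  then (fan | net) forces net = True.
  then (fan | ~gpu | safe | wind) forces gpu = False.
All clauses satisfied.

fan=F, safe=F, wind=F, net=T, gpu=F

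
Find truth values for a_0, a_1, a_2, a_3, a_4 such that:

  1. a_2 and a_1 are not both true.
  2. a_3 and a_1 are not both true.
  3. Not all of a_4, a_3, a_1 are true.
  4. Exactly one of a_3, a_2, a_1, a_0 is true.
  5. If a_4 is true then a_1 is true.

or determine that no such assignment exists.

a_0 = False; a_1 = True; a_2 = False; a_3 = False; a_4 = True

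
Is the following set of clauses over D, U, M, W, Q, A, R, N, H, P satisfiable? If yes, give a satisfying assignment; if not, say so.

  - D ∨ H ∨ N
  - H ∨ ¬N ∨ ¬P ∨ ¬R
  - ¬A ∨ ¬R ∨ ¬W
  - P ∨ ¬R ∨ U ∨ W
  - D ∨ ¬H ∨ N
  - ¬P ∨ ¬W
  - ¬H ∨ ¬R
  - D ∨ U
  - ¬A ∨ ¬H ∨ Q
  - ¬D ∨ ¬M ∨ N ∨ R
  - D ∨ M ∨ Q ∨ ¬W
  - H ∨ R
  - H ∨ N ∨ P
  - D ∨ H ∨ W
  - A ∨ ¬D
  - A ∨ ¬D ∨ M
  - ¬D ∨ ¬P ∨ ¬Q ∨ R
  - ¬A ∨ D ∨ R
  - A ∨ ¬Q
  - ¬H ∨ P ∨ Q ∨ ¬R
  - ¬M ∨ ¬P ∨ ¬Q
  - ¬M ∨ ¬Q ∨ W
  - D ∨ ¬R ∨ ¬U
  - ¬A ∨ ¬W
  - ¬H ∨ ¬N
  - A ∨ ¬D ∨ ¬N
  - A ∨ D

D: True, U: True, M: True, W: False, Q: False, A: True, R: True, N: False, H: False, P: True

Try D = False:
  (D ∨ U) forces U = True.
  (D ∨ ¬R ∨ ¬U) forces R = False.
  (H ∨ R) forces H = True.
  (D ∨ ¬H ∨ N) forces N = True.
  clause (¬H ∨ ¬N) is falsified — backtrack.
So D = True.
  then (A ∨ ¬D) forces A = True.
  then (¬A ∨ ¬W) forces W = False.
Set U = True.
Set M = True.
  then (¬M ∨ ¬Q ∨ W) forces Q = False.
  then (¬A ∨ ¬H ∨ Q) forces H = False.
  then (H ∨ R) forces R = True.
Set N = False.
  then (H ∨ N ∨ P) forces P = True.
All clauses satisfied.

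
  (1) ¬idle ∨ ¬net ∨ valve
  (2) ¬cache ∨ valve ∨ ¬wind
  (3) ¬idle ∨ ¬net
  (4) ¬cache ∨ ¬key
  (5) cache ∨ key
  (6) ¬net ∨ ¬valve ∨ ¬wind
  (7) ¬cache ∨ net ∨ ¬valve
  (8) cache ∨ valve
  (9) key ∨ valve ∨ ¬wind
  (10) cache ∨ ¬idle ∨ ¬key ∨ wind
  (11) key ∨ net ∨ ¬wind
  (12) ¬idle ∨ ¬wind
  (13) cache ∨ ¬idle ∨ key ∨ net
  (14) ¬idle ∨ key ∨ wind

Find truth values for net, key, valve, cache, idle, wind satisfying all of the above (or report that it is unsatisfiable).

Set net = False.
Set key = True.
  then (¬cache ∨ ¬key) forces cache = False.
  then (cache ∨ valve) forces valve = True.
Try idle = True:
  (cache ∨ ¬idle ∨ ¬key ∨ wind) forces wind = True.
  clause (¬idle ∨ ¬wind) is falsified — backtrack.
So idle = False.
Set wind = False.
All clauses satisfied.

net=F, key=T, valve=T, cache=F, idle=F, wind=F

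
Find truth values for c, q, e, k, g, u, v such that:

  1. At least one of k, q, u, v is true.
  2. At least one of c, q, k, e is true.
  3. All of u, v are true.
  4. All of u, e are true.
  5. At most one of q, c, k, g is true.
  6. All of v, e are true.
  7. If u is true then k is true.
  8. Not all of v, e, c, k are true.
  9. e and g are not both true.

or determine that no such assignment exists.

c = False, q = False, e = True, k = True, g = False, u = True, v = True

  (1) {k, q, u, v}: 3 true — at least one ✓
  (2) {c, q, k, e}: 2 true — at least one ✓
  (3) {u, v}: all 2 true ✓
  (4) {u, e}: all 2 true ✓
  (5) {q, c, k, g}: 1 true — at most one ✓
  (6) {v, e}: all 2 true ✓
  (7) u=T ⇒ k: T ✓
  (8) {v, e, c, k}: 3/4 true — not all ✓
  (9) e=T, g=F — not both ✓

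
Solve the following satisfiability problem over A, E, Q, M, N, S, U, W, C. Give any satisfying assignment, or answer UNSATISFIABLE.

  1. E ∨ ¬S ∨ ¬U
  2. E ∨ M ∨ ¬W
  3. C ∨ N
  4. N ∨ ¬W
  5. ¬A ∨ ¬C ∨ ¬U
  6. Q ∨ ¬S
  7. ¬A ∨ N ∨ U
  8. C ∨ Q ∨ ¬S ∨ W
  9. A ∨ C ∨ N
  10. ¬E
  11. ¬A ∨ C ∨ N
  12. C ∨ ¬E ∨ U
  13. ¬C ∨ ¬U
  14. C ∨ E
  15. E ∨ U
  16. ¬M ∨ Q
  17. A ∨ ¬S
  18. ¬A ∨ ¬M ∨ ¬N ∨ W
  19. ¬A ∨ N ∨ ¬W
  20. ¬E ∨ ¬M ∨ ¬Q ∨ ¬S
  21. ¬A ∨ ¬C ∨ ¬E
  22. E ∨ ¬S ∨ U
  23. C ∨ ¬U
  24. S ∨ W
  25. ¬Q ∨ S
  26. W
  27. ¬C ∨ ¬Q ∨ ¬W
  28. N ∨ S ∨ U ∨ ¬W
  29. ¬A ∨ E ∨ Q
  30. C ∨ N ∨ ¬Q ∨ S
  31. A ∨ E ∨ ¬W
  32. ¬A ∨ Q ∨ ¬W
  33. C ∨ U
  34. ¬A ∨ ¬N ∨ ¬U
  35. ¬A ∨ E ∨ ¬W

Case E = True:
  Clause (¬E) is falsified — contradiction.
Case E = False:
  (C ∨ E) forces C = True.
  (¬C ∨ ¬U) forces U = False.
  Clause (E ∨ U) is falsified — contradiction.
Both cases fail, so the formula is unsatisfiable.

UNSATISFIABLE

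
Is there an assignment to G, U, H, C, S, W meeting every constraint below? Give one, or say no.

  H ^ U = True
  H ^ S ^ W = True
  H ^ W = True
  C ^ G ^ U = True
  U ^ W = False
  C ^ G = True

G = False; U = False; H = True; C = True; S = False; W = False

H ^ U = T ^ F = True ✓
H ^ S ^ W = T ^ F ^ F = True ✓
H ^ W = T ^ F = True ✓
C ^ G ^ U = T ^ F ^ F = True ✓
U ^ W = F ^ F = False ✓
C ^ G = T ^ F = True ✓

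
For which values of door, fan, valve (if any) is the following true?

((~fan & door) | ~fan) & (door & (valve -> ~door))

door = True, fan = False, valve = False

  (~fan & door) | ~fan = True
    ~fan & door = True
      ~fan = True
    ~fan = True
  door & (valve -> ~door) = True
    valve -> ~door = True
      ~door = False
Both conjuncts True, so the formula holds.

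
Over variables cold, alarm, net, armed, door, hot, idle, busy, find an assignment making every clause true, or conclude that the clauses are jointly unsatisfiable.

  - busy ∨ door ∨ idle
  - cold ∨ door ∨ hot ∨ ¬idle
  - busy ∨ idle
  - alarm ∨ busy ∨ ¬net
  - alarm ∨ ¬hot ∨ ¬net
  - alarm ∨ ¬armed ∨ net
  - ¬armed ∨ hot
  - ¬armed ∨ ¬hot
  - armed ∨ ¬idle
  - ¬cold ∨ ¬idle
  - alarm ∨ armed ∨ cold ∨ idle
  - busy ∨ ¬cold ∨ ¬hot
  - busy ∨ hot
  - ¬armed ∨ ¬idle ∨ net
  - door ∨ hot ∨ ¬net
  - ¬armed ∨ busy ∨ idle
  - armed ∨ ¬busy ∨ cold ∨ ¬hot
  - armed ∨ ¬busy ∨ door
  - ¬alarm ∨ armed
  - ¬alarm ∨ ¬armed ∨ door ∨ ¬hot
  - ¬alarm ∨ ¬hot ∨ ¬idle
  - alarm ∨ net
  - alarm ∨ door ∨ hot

Set cold = True.
  then (¬cold ∨ ¬idle) forces idle = False.
  then (busy ∨ idle) forces busy = True.
Try alarm = True:
  (¬alarm ∨ armed) forces armed = True.
  (¬armed ∨ hot) forces hot = True.
  clause (¬armed ∨ ¬hot) is falsified — backtrack.
So alarm = False.
  then (alarm ∨ net) forces net = True.
  then (alarm ∨ ¬hot ∨ ¬net) forces hot = False.
  then (¬armed ∨ hot) forces armed = False.
  then (door ∨ hot ∨ ¬net) forces door = True.
All clauses satisfied.

cold=T, alarm=F, net=T, armed=F, door=T, hot=F, idle=F, busy=T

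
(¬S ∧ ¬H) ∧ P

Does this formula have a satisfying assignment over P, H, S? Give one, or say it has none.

P = True; H = False; S = False

  ¬S ∧ ¬H = True
    ¬S = True
    ¬H = True
Both conjuncts True, so the formula holds.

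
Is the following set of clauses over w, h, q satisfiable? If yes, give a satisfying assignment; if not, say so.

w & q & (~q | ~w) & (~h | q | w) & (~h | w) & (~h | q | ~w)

Case w = True:
  (q) forces q = True.
  Clause (~q | ~w) is falsified — contradiction.
Case w = False:
  Clause (w) is falsified — contradiction.
Both cases fail, so the formula is unsatisfiable.

The formula is unsatisfiable.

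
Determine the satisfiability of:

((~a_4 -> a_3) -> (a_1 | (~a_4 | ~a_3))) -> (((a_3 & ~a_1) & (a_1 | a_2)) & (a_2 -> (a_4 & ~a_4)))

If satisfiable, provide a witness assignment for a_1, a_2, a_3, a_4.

a_1 = False; a_2 = False; a_3 = True; a_4 = True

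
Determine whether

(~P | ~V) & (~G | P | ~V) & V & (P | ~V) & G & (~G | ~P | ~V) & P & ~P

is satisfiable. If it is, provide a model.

Case P = True:
  Clause (~P) is falsified — contradiction.
Case P = False:
  Clause (P) is falsified — contradiction.
Both cases fail, so the formula is unsatisfiable.

No satisfying assignment exists.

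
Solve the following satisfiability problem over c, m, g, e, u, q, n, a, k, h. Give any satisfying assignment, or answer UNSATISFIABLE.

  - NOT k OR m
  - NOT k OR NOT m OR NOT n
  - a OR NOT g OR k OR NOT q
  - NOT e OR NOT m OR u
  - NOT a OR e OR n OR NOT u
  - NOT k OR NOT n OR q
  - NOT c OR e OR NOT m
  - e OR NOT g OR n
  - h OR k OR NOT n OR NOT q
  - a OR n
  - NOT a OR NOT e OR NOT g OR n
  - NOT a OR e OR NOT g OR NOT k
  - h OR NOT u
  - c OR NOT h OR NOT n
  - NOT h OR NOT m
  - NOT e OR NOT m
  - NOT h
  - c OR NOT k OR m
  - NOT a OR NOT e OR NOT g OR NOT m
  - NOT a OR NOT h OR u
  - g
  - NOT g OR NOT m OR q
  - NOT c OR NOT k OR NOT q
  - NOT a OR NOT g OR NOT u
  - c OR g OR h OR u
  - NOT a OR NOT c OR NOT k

Unit clause (NOT h) forces h = False.
Unit clause (g) forces g = True.
In (h OR NOT u) only NOT u is left, so u = False.
Set c = True.
Set m = False.
  then (NOT k OR m) forces k = False.
Set e = False.
  then (e OR NOT g OR n) forces n = True.
  then (h OR k OR NOT n OR NOT q) forces q = False.
Set a = False.
All clauses satisfied.

c=T, m=F, g=T, e=F, u=F, q=F, n=T, a=F, k=F, h=F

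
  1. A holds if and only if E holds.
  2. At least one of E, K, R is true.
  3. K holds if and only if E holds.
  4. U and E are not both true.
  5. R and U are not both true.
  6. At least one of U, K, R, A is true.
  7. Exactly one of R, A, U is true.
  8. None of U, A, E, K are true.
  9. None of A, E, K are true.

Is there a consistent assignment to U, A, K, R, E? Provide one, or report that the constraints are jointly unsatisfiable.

U = False, A = False, K = False, R = True, E = False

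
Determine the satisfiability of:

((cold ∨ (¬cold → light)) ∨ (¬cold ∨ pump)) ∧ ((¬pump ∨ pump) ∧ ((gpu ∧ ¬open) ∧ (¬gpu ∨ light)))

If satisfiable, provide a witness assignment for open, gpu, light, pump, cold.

open = False, gpu = True, light = True, pump = True, cold = False

  (cold ∨ (¬cold → light)) ∨ (¬cold ∨ pump) = True
    cold ∨ (¬cold → light) = True
      ¬cold → light = True
        ¬cold = True
    ¬cold ∨ pump = True
      ¬cold = True
  (¬pump ∨ pump) ∧ ((gpu ∧ ¬open) ∧ (¬gpu ∨ light)) = True
    ¬pump ∨ pump = True
      ¬pump = False
    (gpu ∧ ¬open) ∧ (¬gpu ∨ light) = True
      gpu ∧ ¬open = True
        ¬open = True
      ¬gpu ∨ light = True
        ¬gpu = False
Both conjuncts True, so the formula holds.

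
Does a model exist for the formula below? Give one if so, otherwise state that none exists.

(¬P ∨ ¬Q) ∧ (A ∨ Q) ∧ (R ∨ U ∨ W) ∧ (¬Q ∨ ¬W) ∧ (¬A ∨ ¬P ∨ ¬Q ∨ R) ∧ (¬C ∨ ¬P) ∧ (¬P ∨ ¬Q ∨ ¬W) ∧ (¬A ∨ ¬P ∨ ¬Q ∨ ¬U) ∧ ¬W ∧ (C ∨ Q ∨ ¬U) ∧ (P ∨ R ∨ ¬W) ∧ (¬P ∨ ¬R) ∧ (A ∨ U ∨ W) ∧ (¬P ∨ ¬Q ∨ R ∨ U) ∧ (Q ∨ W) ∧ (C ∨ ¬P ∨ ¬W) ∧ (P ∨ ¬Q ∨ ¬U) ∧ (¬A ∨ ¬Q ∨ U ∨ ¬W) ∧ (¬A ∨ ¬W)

Unit clause (¬W) forces W = False.
In (Q ∨ W) only Q is left, so Q = True.
In (¬P ∨ ¬Q) only ¬P is left, so P = False.
In (P ∨ ¬Q ∨ ¬U) only ¬U is left, so U = False.
In (R ∨ U ∨ W) only R is left, so R = True.
In (A ∨ U ∨ W) only A is left, so A = True.
Set C = True.
All clauses satisfied.

P: False; Q: True; A: True; W: False; U: False; C: True; R: True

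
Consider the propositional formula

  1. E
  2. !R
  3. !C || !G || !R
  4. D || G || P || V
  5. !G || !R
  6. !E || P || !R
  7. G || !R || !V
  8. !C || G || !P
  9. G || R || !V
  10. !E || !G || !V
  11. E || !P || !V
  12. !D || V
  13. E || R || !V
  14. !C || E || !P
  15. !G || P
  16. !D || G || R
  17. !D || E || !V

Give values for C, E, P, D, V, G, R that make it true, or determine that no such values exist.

Unit clause (E) forces E = True.
Unit clause (!R) forces R = False.
Set C = True.
Try P = False:
  (!G || P) forces G = False.
  (G || R || !V) forces V = False.
  (D || G || P || V) forces D = True.
  clause (!D || V) is falsified — backtrack.
So P = True.
  then (!C || G || !P) forces G = True.
  then (!E || !G || !V) forces V = False.
  then (!D || V) forces D = False.
All clauses satisfied.

C: True, E: True, P: True, D: False, V: False, G: True, R: False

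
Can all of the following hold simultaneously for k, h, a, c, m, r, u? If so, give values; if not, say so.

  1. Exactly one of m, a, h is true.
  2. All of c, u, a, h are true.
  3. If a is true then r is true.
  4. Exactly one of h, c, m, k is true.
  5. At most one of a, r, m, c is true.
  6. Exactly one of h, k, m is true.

Case c = True:
  (2) forces u = True.
  (2) forces a = True.
  Constraint (5) is violated (a=T, c=T) — contradiction.
Case c = False:
  Constraint (2) is violated (c=F) — contradiction.
Both cases fail — unsatisfiable.

The formula is unsatisfiable.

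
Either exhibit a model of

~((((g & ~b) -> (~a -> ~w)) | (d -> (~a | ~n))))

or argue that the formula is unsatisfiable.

UNSATISFIABLE

Case a = True: the formula becomes ~((True | (d -> ~n))) = False.
Case a = False: the formula becomes ~((((g & ~b) -> ~w) | True)) = False.
Both cases fail — unsatisfiable.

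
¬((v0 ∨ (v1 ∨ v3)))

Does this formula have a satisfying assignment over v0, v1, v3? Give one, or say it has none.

v0: False, v1: False, v3: False

  ¬((v0 ∨ (v1 ∨ v3))) = True
    v0 ∨ (v1 ∨ v3) = False
      v1 ∨ v3 = False
The formula evaluates to True.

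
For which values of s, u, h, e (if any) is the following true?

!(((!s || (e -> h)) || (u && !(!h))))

s=T, u=F, h=F, e=T

  !(((!s || (e -> h)) || (u && !(!h)))) = True
    (!s || (e -> h)) || (u && !(!h)) = False
      !s || (e -> h) = False
        !s = False
        e -> h = False
      u && !(!h) = False
        !(!h) = False
          !h = True
The formula evaluates to True.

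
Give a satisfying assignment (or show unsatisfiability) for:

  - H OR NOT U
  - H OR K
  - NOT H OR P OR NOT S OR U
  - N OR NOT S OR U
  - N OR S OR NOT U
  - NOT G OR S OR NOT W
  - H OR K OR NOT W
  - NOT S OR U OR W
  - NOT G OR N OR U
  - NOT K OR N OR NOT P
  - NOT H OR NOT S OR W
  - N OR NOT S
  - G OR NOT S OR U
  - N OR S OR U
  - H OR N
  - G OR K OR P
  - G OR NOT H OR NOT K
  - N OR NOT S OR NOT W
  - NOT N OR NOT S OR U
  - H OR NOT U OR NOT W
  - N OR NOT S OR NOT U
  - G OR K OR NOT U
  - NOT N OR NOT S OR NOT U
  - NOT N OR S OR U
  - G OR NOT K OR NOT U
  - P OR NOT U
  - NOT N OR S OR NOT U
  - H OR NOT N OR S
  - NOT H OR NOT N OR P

Unsatisfiable — no assignment works.

Case N = True:
  If U = True:
    (H OR NOT U) forces H = True.
    (NOT N OR NOT S OR NOT U) forces S = False.
    clause (NOT N OR S OR NOT U) is falsified.
  If U = False:
    (NOT N OR NOT S OR U) forces S = False.
    clause (NOT N OR S OR U) is falsified.
  Every sub-case reaches a contradiction.
Case N = False:
  (N OR NOT S) forces S = False.
  (N OR S OR NOT U) forces U = False.
  Clause (N OR S OR U) is falsified — contradiction.
Both cases fail, so the formula is unsatisfiable.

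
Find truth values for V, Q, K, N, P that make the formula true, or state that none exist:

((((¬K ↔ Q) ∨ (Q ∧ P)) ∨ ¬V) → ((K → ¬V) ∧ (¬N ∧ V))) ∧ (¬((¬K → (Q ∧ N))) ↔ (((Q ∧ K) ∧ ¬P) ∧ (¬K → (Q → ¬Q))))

Unsatisfiable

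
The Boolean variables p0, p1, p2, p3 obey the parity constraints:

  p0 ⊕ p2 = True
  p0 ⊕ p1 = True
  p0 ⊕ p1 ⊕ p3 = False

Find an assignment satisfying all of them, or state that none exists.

p0 = True, p1 = False, p2 = False, p3 = True

p0 ⊕ p2 = T ⊕ F = True ✓
p0 ⊕ p1 = T ⊕ F = True ✓
p0 ⊕ p1 ⊕ p3 = T ⊕ F ⊕ T = False ✓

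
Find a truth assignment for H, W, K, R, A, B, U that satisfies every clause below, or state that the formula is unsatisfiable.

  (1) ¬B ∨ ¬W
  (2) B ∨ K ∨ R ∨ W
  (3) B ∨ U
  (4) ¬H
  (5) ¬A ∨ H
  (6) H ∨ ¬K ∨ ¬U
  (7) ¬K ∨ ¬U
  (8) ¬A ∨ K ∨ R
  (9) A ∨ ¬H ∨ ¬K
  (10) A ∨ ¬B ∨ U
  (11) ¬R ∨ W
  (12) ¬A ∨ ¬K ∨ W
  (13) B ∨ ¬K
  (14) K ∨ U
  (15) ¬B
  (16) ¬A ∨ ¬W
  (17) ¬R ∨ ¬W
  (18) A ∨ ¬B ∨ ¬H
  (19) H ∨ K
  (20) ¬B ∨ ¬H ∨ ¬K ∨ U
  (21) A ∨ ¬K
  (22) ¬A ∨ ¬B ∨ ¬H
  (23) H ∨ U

The formula is unsatisfiable.

Case K = True:
  (¬H) forces H = False.
  (¬A ∨ H) forces A = False.
  Clause (A ∨ ¬K) is falsified — contradiction.
Case K = False:
  (¬H) forces H = False.
  Clause (H ∨ K) is falsified — contradiction.
Both cases fail, so the formula is unsatisfiable.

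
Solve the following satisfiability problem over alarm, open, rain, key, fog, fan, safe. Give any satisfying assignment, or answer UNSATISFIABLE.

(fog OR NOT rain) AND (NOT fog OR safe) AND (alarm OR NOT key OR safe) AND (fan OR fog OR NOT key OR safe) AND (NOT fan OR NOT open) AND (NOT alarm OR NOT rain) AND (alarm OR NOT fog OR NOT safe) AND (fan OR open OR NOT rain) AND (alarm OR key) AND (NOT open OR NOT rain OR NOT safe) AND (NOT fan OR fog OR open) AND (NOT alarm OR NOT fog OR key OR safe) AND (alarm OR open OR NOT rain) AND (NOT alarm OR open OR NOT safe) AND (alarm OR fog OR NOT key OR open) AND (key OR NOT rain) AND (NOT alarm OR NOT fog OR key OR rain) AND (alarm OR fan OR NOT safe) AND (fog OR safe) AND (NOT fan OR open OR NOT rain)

alarm = True, open = True, rain = False, key = True, fog = True, fan = False, safe = True

Set alarm = True.
  then (NOT alarm OR NOT rain) forces rain = False.
Try open = False:
  (NOT alarm OR open OR NOT safe) forces safe = False.
  (NOT fog OR safe) forces fog = False.
  clause (fog OR safe) is falsified — backtrack.
So open = True.
  then (NOT fan OR NOT open) forces fan = False.
Set key = True.
Set fog = True.
  then (NOT fog OR safe) forces safe = True.
All clauses satisfied.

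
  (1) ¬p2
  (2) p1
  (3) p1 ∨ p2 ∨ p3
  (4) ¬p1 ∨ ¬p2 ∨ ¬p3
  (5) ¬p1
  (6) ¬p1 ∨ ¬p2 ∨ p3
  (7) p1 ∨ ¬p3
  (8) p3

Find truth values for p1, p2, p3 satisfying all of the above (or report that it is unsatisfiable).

The formula is unsatisfiable.

Case p1 = True:
  Clause (¬p1) is falsified — contradiction.
Case p1 = False:
  Clause (p1) is falsified — contradiction.
Both cases fail, so the formula is unsatisfiable.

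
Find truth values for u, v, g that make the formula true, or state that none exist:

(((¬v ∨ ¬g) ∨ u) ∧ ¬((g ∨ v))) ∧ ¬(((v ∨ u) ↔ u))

Case v = True: the conjunct ¬((g ∨ v)) becomes ¬((g ∨ True)) = False.
Case v = False: the formula simplifies to ¬g ∧ ¬((u ↔ u)).
  u = True: the conjunct ¬((u ↔ u)) becomes ¬((True ↔ True)) = False.
  u = False: the conjunct ¬((u ↔ u)) becomes ¬((False ↔ False)) = False.
Both cases fail — unsatisfiable.

UNSATISFIABLE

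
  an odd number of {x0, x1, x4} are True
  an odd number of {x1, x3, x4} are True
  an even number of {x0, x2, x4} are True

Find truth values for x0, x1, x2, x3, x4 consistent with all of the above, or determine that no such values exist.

x0 = True, x1 = True, x2 = False, x3 = True, x4 = True

{x0, x1, x4}: 3 true → odd ✓
{x1, x3, x4}: 3 true → odd ✓
{x0, x2, x4}: 2 true → even ✓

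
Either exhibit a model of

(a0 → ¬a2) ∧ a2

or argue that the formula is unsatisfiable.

a0=F, a2=T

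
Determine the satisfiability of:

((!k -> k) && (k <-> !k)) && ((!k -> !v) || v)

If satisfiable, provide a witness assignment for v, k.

The conjunct k <-> !k is unsatisfiable on its own:
  k=F: evaluates to False.
  k=T: evaluates to False.
So the whole conjunction is unsatisfiable.

No satisfying assignment exists.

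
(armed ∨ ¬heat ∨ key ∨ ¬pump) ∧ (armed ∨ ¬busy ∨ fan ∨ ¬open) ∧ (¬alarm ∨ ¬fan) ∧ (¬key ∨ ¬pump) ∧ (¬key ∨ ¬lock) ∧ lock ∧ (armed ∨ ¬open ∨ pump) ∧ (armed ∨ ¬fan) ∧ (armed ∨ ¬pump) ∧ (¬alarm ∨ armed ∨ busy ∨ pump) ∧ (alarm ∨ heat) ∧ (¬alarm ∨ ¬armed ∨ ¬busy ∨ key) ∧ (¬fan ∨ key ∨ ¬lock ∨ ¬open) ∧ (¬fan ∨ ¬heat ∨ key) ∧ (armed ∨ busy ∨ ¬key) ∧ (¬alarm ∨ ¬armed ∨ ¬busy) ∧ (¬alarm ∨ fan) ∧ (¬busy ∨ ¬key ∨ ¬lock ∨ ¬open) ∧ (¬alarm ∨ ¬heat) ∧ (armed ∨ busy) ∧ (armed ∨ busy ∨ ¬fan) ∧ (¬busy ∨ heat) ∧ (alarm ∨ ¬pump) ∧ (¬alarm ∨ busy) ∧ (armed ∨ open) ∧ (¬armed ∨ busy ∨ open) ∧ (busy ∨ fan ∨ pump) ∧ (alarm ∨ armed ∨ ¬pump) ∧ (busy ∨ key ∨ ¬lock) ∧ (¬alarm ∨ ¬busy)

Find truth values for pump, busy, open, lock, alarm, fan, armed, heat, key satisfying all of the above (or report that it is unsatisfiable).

pump = False, busy = True, open = True, lock = True, alarm = False, fan = False, armed = True, heat = True, key = False

Unit clause (lock) forces lock = True.
In (¬key ∨ ¬lock) only ¬key is left, so key = False.
In (busy ∨ key ∨ ¬lock) only busy is left, so busy = True.
In (¬alarm ∨ ¬busy) only ¬alarm is left, so alarm = False.
In (alarm ∨ heat) only heat is left, so heat = True.
In (¬fan ∨ ¬heat ∨ key) only ¬fan is left, so fan = False.
In (alarm ∨ ¬pump) only ¬pump is left, so pump = False.
Set open = True.
  then (armed ∨ ¬busy ∨ fan ∨ ¬open) forces armed = True.
All clauses satisfied.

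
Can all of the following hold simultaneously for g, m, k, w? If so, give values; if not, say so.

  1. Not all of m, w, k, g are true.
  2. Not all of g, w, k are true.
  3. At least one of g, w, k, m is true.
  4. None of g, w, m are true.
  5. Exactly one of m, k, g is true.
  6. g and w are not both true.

g = False, m = False, k = True, w = False

  (1) {m, w, k, g}: 1/4 true — not all ✓
  (2) {g, w, k}: 1/3 true — not all ✓
  (3) {g, w, k, m}: 1 true — at least one ✓
  (4) {g, w, m}: 0 true — none ✓
  (5) {m, k, g}: 1 true — exactly one ✓
  (6) g=F, w=F — not both ✓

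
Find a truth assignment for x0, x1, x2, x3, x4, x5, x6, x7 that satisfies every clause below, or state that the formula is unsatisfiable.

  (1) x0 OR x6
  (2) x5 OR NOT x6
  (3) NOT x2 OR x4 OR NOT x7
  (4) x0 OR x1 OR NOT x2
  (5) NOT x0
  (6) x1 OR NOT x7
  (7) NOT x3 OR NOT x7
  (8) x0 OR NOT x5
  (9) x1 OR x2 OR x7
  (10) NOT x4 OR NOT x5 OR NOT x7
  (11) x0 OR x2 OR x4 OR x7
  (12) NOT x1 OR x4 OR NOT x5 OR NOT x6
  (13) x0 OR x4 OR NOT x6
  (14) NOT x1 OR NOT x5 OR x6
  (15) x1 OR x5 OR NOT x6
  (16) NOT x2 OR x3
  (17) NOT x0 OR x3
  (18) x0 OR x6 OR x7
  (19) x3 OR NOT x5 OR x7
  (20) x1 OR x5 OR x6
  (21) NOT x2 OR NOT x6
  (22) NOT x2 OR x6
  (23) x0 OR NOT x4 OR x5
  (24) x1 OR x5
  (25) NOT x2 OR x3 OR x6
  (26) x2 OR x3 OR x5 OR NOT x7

The formula is unsatisfiable.

Case x0 = True:
  Clause (NOT x0) is falsified — contradiction.
Case x0 = False:
  (x0 OR x6) forces x6 = True.
  (x5 OR NOT x6) forces x5 = True.
  Clause (x0 OR NOT x5) is falsified — contradiction.
Both cases fail, so the formula is unsatisfiable.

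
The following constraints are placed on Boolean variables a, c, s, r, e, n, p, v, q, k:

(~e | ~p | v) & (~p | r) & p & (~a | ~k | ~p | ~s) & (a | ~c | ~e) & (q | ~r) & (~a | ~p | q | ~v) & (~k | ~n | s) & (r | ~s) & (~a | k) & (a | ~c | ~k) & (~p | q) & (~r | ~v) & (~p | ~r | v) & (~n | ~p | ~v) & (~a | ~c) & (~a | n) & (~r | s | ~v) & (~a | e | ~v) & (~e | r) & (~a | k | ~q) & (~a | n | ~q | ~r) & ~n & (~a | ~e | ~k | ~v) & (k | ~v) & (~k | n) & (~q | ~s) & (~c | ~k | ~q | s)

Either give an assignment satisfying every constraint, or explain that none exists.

Case p = True:
  (~p | r) forces r = True.
  (q | ~r) forces q = True.
  (~r | ~v) forces v = False.
  Clause (~p | ~r | v) is falsified — contradiction.
Case p = False:
  Clause (p) is falsified — contradiction.
Both cases fail, so the formula is unsatisfiable.

The formula is unsatisfiable.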